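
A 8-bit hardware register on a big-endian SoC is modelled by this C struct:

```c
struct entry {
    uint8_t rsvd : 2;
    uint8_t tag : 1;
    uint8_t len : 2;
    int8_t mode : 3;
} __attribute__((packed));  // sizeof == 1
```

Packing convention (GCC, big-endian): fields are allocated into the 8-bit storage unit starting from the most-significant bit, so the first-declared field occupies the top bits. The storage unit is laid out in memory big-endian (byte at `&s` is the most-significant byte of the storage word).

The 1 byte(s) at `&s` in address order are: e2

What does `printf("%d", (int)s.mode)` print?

2

[0]=0xe2 (big-endian) → word 0xe2
rsvd:2 @ bit 6 → (0xe2>>6)&0x3 = 0x3
tag:1 @ bit 5 → (0xe2>>5)&0x1 = 0x1
len:2 @ bit 3 → (0xe2>>3)&0x3 = 0x0
mode:3 @ bit 0 → (0xe2>>0)&0x7 = 0x2  ←
mode signed 3b, MSB=0: value = 2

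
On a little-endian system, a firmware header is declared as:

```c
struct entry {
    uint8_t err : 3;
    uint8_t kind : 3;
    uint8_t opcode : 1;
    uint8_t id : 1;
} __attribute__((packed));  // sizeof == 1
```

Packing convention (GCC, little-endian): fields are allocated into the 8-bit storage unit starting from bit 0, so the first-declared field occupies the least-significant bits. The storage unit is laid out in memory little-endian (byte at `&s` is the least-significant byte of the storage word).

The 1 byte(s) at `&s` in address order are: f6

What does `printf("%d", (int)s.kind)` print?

6

[0]=0xf6 (little-endian) → word 0xf6
err:3 @ bit 0 → (0xf6>>0)&0x7 = 0x6
kind:3 @ bit 3 → (0xf6>>3)&0x7 = 0x6  ←
opcode:1 @ bit 6 → (0xf6>>6)&0x1 = 0x1
id:1 @ bit 7 → (0xf6>>7)&0x1 = 0x1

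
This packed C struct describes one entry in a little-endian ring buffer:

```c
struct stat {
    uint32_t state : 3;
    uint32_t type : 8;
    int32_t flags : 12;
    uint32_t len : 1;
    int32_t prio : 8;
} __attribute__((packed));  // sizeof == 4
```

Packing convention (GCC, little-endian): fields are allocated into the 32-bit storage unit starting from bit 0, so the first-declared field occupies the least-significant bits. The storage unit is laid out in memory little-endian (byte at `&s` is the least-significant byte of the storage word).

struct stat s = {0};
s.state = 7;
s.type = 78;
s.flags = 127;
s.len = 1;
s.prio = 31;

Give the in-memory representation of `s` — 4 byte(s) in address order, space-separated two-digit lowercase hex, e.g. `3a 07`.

77 fa 83 1f

[0+:3] state=7 & 0x7 = 0x7; word=0x00000007
[3+:8] type=78 & 0xff = 0x4e; word=0x00000277
[11+:12] flags=127 & 0xfff = 0x7f; word=0x0003fa77
[23+:1] len=1 & 0x1 = 0x1; word=0x0083fa77
[24+:8] prio=31 & 0xff = 0x1f; word=0x1f83fa77
word = 0x1f83fa77 → little-endian bytes:
  [0]=0x77  [1]=0xfa  [2]=0x83  [3]=0x1f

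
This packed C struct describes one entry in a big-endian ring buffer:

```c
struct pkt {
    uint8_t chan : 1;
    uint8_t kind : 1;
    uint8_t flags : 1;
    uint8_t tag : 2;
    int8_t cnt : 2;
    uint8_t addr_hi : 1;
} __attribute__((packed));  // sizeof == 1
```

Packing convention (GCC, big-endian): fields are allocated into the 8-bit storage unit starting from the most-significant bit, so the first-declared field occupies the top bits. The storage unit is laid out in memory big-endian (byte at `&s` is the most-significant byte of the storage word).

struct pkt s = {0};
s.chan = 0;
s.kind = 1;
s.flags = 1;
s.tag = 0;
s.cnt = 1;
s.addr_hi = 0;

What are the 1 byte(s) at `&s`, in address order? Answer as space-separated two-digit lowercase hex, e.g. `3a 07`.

[7+:1] chan=0 & 0x1 = 0x0; word=0x00
[6+:1] kind=1 & 0x1 = 0x1; word=0x40
[5+:1] flags=1 & 0x1 = 0x1; word=0x60
[3+:2] tag=0 & 0x3 = 0x0; word=0x60
[1+:2] cnt=1 & 0x3 = 0x1; word=0x62
[0+:1] addr_hi=0 & 0x1 = 0x0; word=0x62
word = 0x62 → big-endian bytes:
  [0]=0x62

62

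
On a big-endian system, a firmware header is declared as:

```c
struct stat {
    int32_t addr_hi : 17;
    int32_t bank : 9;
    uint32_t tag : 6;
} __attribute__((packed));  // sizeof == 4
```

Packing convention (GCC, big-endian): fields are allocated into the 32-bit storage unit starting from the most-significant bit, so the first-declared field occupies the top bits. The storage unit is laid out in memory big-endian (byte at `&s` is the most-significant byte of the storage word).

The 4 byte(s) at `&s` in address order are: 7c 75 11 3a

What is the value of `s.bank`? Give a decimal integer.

[0]=0x7c [1]=0x75 [2]=0x11 [3]=0x3a (big-endian) → word 0x7c75113a
addr_hi [15+:17] = (word>>15) & 0x1ffff = 63722
bank [6+:9] = (word>>6) & 0x1ff = 68  ←
tag [0+:6] = (word>>0) & 0x3f = 58
bank signed 9b, MSB=0: value = 68

68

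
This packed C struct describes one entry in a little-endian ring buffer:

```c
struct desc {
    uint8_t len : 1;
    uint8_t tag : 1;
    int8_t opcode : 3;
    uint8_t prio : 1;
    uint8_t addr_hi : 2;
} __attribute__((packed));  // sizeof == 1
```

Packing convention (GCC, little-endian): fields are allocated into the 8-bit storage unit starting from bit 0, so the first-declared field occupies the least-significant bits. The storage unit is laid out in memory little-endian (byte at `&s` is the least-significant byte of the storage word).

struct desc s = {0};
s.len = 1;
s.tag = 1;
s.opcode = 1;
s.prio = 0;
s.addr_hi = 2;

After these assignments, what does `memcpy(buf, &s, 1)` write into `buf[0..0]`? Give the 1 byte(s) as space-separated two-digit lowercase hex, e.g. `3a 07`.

87

len:1 = 1 → 0x1 << 0 → word 0x01
tag:1 = 1 → 0x1 << 1 → word 0x03
opcode:3 = 1 → 0x1 << 2 → word 0x07
prio:1 = 0 → 0x0 << 5 → word 0x07
addr_hi:2 = 2 → 0x2 << 6 → word 0x87
word = 0x87 → little-endian bytes:
  [0]=0x87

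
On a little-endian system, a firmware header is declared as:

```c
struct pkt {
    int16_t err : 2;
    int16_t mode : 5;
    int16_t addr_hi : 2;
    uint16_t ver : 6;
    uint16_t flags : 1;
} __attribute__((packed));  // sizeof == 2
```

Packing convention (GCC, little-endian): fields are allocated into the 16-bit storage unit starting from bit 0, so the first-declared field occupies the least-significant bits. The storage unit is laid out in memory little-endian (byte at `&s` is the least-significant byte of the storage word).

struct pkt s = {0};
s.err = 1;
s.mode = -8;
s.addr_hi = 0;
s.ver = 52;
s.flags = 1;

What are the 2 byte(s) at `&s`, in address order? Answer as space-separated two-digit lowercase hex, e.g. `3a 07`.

61 e8

[0+:2] err=1 & 0x3 = 0x1; word=0x0001
[2+:5] mode=-8 & 0x1f = 0x18; word=0x0061
[7+:2] addr_hi=0 & 0x3 = 0x0; word=0x0061
[9+:6] ver=52 & 0x3f = 0x34; word=0x6861
[15+:1] flags=1 & 0x1 = 0x1; word=0xe861
word = 0xe861 → little-endian bytes:
  [0]=0x61  [1]=0xe8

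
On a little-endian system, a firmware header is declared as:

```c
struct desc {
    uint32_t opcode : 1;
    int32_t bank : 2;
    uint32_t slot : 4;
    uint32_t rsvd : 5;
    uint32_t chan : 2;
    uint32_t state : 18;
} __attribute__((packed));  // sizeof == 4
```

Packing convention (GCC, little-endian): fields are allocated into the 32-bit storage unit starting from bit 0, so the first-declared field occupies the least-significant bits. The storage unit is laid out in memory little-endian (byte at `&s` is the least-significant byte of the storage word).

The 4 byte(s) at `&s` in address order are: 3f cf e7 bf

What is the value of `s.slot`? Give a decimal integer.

7

[0]=0x3f [1]=0xcf [2]=0xe7 [3]=0xbf (little-endian) → word 0xbfe7cf3f
opcode:1 @ bit 0 → (0xbfe7cf3f>>0)&0x1 = 0x1
bank:2 @ bit 1 → (0xbfe7cf3f>>1)&0x3 = 0x3
slot:4 @ bit 3 → (0xbfe7cf3f>>3)&0xf = 0x7  ←
rsvd:5 @ bit 7 → (0xbfe7cf3f>>7)&0x1f = 0x1e
chan:2 @ bit 12 → (0xbfe7cf3f>>12)&0x3 = 0x0
state:18 @ bit 14 → (0xbfe7cf3f>>14)&0x3ffff = 0x2ff9f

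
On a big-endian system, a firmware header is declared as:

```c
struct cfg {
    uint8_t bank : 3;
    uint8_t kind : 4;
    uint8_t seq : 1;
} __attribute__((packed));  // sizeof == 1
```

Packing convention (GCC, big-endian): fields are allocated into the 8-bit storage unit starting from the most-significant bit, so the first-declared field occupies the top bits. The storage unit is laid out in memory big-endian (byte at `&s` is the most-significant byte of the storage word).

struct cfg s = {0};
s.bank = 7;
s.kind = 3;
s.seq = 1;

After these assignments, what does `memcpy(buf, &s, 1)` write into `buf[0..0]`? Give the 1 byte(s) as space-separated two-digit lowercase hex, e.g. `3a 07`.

[5+:3] bank=7 & 0x7 = 0x7; word=0xe0
[1+:4] kind=3 & 0xf = 0x3; word=0xe6
[0+:1] seq=1 & 0x1 = 0x1; word=0xe7
word = 0xe7 → big-endian bytes:
  [0]=0xe7

e7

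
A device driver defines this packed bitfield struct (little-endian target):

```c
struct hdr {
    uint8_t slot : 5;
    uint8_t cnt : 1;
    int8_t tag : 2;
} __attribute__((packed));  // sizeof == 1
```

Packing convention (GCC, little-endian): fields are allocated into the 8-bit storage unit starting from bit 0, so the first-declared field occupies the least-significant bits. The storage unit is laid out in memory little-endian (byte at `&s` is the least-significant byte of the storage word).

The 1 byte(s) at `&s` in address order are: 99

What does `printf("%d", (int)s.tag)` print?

[0]=0x99 (little-endian) → word 0x99
slot [0+:5] = (word>>0) & 0x1f = 25
cnt [5+:1] = (word>>5) & 0x1 = 0
tag [6+:2] = (word>>6) & 0x3 = 2  ←
tag signed 2b, MSB=1: 2 - 4 = -2

-2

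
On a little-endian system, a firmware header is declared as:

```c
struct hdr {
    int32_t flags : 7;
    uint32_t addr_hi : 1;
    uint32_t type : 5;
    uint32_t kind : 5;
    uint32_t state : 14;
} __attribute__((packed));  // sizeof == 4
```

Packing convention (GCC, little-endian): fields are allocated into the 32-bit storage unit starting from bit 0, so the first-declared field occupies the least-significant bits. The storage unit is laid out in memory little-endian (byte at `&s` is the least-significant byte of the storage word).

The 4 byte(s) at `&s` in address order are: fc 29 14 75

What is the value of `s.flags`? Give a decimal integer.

-4

[0]=0xfc [1]=0x29 [2]=0x14 [3]=0x75 (little-endian) → word 0x751429fc
flags:7 @ bit 0 → (0x751429fc>>0)&0x7f = 0x7c  ←
addr_hi:1 @ bit 7 → (0x751429fc>>7)&0x1 = 0x1
type:5 @ bit 8 → (0x751429fc>>8)&0x1f = 0x9
kind:5 @ bit 13 → (0x751429fc>>13)&0x1f = 0x1
state:14 @ bit 18 → (0x751429fc>>18)&0x3fff = 0x1d45
flags signed 7b, MSB=1: 124 - 128 = -4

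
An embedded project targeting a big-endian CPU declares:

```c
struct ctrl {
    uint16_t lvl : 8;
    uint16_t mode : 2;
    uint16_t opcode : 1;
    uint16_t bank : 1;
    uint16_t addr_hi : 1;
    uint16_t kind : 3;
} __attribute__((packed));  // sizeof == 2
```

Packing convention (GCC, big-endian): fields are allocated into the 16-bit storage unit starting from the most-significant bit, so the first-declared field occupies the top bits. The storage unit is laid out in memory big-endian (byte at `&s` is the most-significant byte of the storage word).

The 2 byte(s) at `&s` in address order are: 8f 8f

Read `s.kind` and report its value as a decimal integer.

[0]=0x8f [1]=0x8f (big-endian) → word 0x8f8f
lvl [8+:8] = (word>>8) & 0xff = 143
mode [6+:2] = (word>>6) & 0x3 = 2
opcode [5+:1] = (word>>5) & 0x1 = 0
bank [4+:1] = (word>>4) & 0x1 = 0
addr_hi [3+:1] = (word>>3) & 0x1 = 1
kind [0+:3] = (word>>0) & 0x7 = 7  ←

7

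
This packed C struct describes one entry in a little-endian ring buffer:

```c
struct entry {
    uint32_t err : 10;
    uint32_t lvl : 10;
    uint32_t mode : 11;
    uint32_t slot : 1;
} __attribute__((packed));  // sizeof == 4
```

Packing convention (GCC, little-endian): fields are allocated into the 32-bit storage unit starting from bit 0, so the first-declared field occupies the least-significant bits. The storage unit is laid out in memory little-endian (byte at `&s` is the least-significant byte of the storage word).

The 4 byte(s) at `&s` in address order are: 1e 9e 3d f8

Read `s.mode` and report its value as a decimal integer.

1923

[0]=0x1e [1]=0x9e [2]=0x3d [3]=0xf8 (little-endian) → word 0xf83d9e1e
err [0+:10] = (word>>0) & 0x3ff = 542
lvl [10+:10] = (word>>10) & 0x3ff = 871
mode [20+:11] = (word>>20) & 0x7ff = 1923  ←
slot [31+:1] = (word>>31) & 0x1 = 1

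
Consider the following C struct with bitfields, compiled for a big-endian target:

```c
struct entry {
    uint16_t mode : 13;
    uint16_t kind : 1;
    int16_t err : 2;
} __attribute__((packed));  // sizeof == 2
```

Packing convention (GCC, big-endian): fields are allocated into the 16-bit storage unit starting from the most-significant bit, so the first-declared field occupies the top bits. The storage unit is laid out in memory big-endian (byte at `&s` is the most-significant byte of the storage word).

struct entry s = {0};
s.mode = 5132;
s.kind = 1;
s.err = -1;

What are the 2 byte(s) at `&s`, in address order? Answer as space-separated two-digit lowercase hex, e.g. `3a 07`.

a0 67

mode (13b) val=5132 bits=0x140c at bit 3: 0xa060
kind (1b) val=1 bits=0x1 at bit 2: 0xa064
err (2b) val=-1 bits=0x3 at bit 0: 0xa067
word = 0xa067 → big-endian bytes:
  [0]=0xa0  [1]=0x67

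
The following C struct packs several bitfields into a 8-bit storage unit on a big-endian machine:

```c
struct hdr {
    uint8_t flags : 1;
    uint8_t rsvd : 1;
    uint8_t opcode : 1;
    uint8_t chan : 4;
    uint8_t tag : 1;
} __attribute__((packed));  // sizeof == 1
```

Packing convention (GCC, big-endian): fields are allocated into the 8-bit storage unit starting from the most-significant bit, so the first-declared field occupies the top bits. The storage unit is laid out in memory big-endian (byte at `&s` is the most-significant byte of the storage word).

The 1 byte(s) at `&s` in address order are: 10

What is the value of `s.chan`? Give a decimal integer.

[0]=0x10 (big-endian) → word 0x10
flags:1 @ bit 7 → (0x10>>7)&0x1 = 0x0
rsvd:1 @ bit 6 → (0x10>>6)&0x1 = 0x0
opcode:1 @ bit 5 → (0x10>>5)&0x1 = 0x0
chan:4 @ bit 1 → (0x10>>1)&0xf = 0x8  ←
tag:1 @ bit 0 → (0x10>>0)&0x1 = 0x0

8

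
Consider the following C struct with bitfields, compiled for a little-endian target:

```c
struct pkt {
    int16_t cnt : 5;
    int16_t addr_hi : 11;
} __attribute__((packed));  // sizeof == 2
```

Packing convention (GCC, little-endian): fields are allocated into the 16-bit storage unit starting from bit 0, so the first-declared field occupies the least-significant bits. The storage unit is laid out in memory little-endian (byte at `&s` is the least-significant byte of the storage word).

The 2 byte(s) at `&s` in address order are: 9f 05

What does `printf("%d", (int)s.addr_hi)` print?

[0]=0x9f [1]=0x05 (little-endian) → word 0x059f
cnt:5 @ bit 0 → (0x059f>>0)&0x1f = 0x1f
addr_hi:11 @ bit 5 → (0x059f>>5)&0x7ff = 0x2c  ←
addr_hi signed 11b, MSB=0: value = 44

44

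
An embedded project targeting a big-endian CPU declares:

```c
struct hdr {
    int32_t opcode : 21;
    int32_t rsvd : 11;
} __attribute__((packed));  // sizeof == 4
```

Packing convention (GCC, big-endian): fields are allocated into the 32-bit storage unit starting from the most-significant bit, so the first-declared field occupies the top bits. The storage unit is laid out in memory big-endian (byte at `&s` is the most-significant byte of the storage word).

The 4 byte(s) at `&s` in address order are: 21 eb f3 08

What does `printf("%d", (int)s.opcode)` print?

[0]=0x21 [1]=0xeb [2]=0xf3 [3]=0x08 (big-endian) → word 0x21ebf308
opcode:21 @ bit 11 → (0x21ebf308>>11)&0x1fffff = 0x43d7e  ←
rsvd:11 @ bit 0 → (0x21ebf308>>0)&0x7ff = 0x308
opcode signed 21b, MSB=0: value = 277886

277886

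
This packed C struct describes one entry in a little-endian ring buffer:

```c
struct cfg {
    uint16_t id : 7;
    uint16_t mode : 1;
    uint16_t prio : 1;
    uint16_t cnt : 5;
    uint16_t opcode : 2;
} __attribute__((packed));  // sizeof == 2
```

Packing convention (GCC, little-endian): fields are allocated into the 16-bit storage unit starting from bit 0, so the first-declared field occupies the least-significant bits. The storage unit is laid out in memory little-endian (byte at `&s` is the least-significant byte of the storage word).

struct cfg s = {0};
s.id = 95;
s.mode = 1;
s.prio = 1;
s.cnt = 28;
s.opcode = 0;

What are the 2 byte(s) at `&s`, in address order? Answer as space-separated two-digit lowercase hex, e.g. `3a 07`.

df 39

id (7b) val=95 bits=0x5f at bit 0: 0x005f
mode (1b) val=1 bits=0x1 at bit 7: 0x00df
prio (1b) val=1 bits=0x1 at bit 8: 0x01df
cnt (5b) val=28 bits=0x1c at bit 9: 0x39df
opcode (2b) val=0 bits=0x0 at bit 14: 0x39df
word = 0x39df → little-endian bytes:
  [0]=0xdf  [1]=0x39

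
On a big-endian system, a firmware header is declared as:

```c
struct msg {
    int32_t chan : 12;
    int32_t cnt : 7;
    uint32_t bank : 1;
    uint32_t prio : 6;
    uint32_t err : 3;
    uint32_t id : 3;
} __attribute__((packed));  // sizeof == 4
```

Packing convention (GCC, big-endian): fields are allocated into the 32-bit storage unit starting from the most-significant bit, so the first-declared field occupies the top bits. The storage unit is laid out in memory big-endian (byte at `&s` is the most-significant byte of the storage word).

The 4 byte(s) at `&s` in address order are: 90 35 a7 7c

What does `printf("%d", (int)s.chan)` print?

[0]=0x90 [1]=0x35 [2]=0xa7 [3]=0x7c (big-endian) → word 0x9035a77c
chan [20+:12] = (word>>20) & 0xfff = 2307  ←
cnt [13+:7] = (word>>13) & 0x7f = 45
bank [12+:1] = (word>>12) & 0x1 = 0
prio [6+:6] = (word>>6) & 0x3f = 29
err [3+:3] = (word>>3) & 0x7 = 7
id [0+:3] = (word>>0) & 0x7 = 4
chan signed 12b, MSB=1: 2307 - 4096 = -1789

-1789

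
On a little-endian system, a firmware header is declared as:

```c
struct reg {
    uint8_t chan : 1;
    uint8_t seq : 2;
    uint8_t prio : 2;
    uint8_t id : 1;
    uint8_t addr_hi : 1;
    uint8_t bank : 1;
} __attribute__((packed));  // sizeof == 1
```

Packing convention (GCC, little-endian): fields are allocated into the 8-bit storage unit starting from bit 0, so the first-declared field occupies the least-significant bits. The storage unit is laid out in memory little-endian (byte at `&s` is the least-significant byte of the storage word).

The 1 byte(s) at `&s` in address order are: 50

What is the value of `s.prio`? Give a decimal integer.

2

[0]=0x50 (little-endian) → word 0x50
chan [0+:1] = (word>>0) & 0x1 = 0
seq [1+:2] = (word>>1) & 0x3 = 0
prio [3+:2] = (word>>3) & 0x3 = 2  ←
id [5+:1] = (word>>5) & 0x1 = 0
addr_hi [6+:1] = (word>>6) & 0x1 = 1
bank [7+:1] = (word>>7) & 0x1 = 0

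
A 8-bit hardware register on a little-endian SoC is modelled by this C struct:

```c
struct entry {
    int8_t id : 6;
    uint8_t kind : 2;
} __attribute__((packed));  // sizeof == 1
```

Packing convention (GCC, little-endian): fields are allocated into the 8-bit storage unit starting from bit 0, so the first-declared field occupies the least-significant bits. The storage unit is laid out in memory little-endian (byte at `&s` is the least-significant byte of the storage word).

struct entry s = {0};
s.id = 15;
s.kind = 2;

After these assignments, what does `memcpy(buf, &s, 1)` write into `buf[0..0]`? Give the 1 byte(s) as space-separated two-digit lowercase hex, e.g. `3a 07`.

8f

id (6b) val=15 bits=0xf at bit 0: 0x0f
kind (2b) val=2 bits=0x2 at bit 6: 0x8f
word = 0x8f → little-endian bytes:
  [0]=0x8f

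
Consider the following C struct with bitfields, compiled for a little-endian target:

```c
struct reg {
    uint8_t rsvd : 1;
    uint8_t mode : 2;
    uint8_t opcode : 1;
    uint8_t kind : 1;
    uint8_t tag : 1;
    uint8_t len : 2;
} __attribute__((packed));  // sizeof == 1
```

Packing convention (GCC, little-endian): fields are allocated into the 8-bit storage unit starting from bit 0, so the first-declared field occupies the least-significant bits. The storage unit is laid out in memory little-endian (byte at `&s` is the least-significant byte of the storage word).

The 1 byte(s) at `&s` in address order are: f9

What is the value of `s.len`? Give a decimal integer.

3

[0]=0xf9 (little-endian) → word 0xf9
rsvd [0+:1] = (word>>0) & 0x1 = 1
mode [1+:2] = (word>>1) & 0x3 = 0
opcode [3+:1] = (word>>3) & 0x1 = 1
kind [4+:1] = (word>>4) & 0x1 = 1
tag [5+:1] = (word>>5) & 0x1 = 1
len [6+:2] = (word>>6) & 0x3 = 3  ←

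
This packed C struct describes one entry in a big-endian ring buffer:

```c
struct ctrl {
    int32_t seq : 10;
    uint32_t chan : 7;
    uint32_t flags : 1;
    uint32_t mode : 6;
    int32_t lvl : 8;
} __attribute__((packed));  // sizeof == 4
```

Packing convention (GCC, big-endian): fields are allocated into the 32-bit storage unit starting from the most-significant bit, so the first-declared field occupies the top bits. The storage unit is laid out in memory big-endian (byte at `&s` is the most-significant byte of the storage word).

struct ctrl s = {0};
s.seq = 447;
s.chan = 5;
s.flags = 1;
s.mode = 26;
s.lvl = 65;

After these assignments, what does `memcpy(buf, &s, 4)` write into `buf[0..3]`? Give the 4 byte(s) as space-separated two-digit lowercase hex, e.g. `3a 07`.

[22+:10] seq=447 & 0x3ff = 0x1bf; word=0x6fc00000
[15+:7] chan=5 & 0x7f = 0x5; word=0x6fc28000
[14+:1] flags=1 & 0x1 = 0x1; word=0x6fc2c000
[8+:6] mode=26 & 0x3f = 0x1a; word=0x6fc2da00
[0+:8] lvl=65 & 0xff = 0x41; word=0x6fc2da41
word = 0x6fc2da41 → big-endian bytes:
  [0]=0x6f  [1]=0xc2  [2]=0xda  [3]=0x41

6f c2 da 41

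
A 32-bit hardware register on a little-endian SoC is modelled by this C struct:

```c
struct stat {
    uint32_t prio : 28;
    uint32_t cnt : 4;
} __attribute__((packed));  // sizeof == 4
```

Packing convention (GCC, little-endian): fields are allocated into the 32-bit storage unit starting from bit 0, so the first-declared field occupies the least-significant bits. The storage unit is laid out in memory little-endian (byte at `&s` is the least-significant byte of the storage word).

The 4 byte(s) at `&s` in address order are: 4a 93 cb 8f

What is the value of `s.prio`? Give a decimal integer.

264999754

[0]=0x4a [1]=0x93 [2]=0xcb [3]=0x8f (little-endian) → word 0x8fcb934a
prio:28 @ bit 0 → (0x8fcb934a>>0)&0xfffffff = 0xfcb934a  ←
cnt:4 @ bit 28 → (0x8fcb934a>>28)&0xf = 0x8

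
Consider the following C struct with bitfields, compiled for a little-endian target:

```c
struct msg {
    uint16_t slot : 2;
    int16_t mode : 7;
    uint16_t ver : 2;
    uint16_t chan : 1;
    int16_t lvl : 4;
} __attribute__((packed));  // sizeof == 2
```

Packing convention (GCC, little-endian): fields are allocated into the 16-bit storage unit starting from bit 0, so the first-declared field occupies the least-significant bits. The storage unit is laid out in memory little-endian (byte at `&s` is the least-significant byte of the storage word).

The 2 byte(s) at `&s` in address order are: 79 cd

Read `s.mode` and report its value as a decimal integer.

-34

[0]=0x79 [1]=0xcd (little-endian) → word 0xcd79
slot:2 @ bit 0 → (0xcd79>>0)&0x3 = 0x1
mode:7 @ bit 2 → (0xcd79>>2)&0x7f = 0x5e  ←
ver:2 @ bit 9 → (0xcd79>>9)&0x3 = 0x2
chan:1 @ bit 11 → (0xcd79>>11)&0x1 = 0x1
lvl:4 @ bit 12 → (0xcd79>>12)&0xf = 0xc
mode signed 7b, MSB=1: 94 - 128 = -34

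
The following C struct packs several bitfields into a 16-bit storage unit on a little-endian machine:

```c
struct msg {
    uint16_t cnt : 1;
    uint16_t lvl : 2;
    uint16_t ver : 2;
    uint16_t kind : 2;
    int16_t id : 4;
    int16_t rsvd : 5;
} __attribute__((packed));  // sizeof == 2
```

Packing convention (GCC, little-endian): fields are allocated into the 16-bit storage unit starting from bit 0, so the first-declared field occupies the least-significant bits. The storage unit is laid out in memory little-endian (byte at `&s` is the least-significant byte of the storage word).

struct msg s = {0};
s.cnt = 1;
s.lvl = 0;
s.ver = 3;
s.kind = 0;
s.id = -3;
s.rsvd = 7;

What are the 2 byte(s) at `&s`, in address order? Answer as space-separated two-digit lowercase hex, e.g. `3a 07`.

cnt:1 = 1 → 0x1 << 0 → word 0x0001
lvl:2 = 0 → 0x0 << 1 → word 0x0001
ver:2 = 3 → 0x3 << 3 → word 0x0019
kind:2 = 0 → 0x0 << 5 → word 0x0019
id:4 = -3 → 0xd << 7 → word 0x0699
rsvd:5 = 7 → 0x7 << 11 → word 0x3e99
word = 0x3e99 → little-endian bytes:
  [0]=0x99  [1]=0x3e

99 3e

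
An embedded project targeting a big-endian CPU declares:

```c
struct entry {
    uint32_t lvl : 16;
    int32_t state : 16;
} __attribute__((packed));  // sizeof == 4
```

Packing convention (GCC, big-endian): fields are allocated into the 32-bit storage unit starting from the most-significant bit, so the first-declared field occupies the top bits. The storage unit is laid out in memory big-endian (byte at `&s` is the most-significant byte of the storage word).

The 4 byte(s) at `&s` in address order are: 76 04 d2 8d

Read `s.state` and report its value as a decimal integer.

-11635

[0]=0x76 [1]=0x04 [2]=0xd2 [3]=0x8d (big-endian) → word 0x7604d28d
lvl:16 @ bit 16 → (0x7604d28d>>16)&0xffff = 0x7604
state:16 @ bit 0 → (0x7604d28d>>0)&0xffff = 0xd28d  ←
state signed 16b, MSB=1: 53901 - 65536 = -11635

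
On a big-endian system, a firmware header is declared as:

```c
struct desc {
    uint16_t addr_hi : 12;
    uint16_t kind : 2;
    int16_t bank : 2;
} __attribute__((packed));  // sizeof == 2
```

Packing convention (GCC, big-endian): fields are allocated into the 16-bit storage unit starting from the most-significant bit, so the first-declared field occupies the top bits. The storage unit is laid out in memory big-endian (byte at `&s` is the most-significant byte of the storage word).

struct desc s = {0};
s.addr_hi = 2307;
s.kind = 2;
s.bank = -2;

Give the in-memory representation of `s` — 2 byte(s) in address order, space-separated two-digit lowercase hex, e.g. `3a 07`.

90 3a

[4+:12] addr_hi=2307 & 0xfff = 0x903; word=0x9030
[2+:2] kind=2 & 0x3 = 0x2; word=0x9038
[0+:2] bank=-2 & 0x3 = 0x2; word=0x903a
word = 0x903a → big-endian bytes:
  [0]=0x90  [1]=0x3a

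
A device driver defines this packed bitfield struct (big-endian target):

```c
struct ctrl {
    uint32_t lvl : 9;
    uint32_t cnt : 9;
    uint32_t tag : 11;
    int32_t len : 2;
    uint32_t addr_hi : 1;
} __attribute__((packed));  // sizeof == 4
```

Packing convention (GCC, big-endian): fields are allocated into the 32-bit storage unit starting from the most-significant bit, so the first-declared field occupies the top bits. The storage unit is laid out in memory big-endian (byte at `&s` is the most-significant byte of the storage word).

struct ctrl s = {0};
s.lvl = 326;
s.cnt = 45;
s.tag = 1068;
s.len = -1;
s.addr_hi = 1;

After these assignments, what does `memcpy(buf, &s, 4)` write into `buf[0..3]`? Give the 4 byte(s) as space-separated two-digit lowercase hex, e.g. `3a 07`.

lvl (9b) val=326 bits=0x146 at bit 23: 0xa3000000
cnt (9b) val=45 bits=0x2d at bit 14: 0xa30b4000
tag (11b) val=1068 bits=0x42c at bit 3: 0xa30b6160
len (2b) val=-1 bits=0x3 at bit 1: 0xa30b6166
addr_hi (1b) val=1 bits=0x1 at bit 0: 0xa30b6167
word = 0xa30b6167 → big-endian bytes:
  [0]=0xa3  [1]=0x0b  [2]=0x61  [3]=0x67

a3 0b 61 67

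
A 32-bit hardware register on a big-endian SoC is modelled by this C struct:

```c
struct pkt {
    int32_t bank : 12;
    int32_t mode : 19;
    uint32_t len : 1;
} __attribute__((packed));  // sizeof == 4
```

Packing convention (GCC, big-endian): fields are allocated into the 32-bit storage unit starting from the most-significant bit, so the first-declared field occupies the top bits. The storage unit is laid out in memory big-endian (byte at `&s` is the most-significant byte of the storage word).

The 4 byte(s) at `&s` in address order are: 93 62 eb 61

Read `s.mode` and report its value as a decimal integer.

95664

[0]=0x93 [1]=0x62 [2]=0xeb [3]=0x61 (big-endian) → word 0x9362eb61
bank [20+:12] = (word>>20) & 0xfff = 2358
mode [1+:19] = (word>>1) & 0x7ffff = 95664  ←
len [0+:1] = (word>>0) & 0x1 = 1
mode signed 19b, MSB=0: value = 95664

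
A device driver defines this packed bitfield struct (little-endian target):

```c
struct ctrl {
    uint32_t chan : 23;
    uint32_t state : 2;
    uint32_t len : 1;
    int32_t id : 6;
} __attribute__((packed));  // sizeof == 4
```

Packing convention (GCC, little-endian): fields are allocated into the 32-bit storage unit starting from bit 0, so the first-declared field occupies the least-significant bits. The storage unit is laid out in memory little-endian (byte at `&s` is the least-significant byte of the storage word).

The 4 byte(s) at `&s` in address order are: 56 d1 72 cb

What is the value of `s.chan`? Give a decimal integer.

7524694

[0]=0x56 [1]=0xd1 [2]=0x72 [3]=0xcb (little-endian) → word 0xcb72d156
chan:23 @ bit 0 → (0xcb72d156>>0)&0x7fffff = 0x72d156  ←
state:2 @ bit 23 → (0xcb72d156>>23)&0x3 = 0x2
len:1 @ bit 25 → (0xcb72d156>>25)&0x1 = 0x1
id:6 @ bit 26 → (0xcb72d156>>26)&0x3f = 0x32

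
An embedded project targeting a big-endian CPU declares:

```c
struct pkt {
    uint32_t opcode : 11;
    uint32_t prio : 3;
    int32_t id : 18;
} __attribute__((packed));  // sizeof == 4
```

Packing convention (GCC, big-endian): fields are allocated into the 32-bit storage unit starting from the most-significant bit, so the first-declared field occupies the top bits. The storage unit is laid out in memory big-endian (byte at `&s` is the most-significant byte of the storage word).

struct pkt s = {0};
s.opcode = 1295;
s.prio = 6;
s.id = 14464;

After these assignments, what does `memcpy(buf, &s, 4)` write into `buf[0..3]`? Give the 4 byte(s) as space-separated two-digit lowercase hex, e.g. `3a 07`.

[21+:11] opcode=1295 & 0x7ff = 0x50f; word=0xa1e00000
[18+:3] prio=6 & 0x7 = 0x6; word=0xa1f80000
[0+:18] id=14464 & 0x3ffff = 0x3880; word=0xa1f83880
word = 0xa1f83880 → big-endian bytes:
  [0]=0xa1  [1]=0xf8  [2]=0x38  [3]=0x80

a1 f8 38 80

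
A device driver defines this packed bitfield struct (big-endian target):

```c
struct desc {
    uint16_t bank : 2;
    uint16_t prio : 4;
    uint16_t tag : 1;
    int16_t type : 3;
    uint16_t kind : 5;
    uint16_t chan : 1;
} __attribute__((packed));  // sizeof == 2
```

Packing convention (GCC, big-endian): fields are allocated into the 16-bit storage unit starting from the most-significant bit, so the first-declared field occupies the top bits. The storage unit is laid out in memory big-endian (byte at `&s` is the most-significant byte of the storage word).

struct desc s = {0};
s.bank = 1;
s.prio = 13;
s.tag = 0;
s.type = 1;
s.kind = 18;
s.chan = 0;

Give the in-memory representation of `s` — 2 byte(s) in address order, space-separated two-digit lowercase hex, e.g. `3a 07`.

bank:2 = 1 → 0x1 << 14 → word 0x4000
prio:4 = 13 → 0xd << 10 → word 0x7400
tag:1 = 0 → 0x0 << 9 → word 0x7400
type:3 = 1 → 0x1 << 6 → word 0x7440
kind:5 = 18 → 0x12 << 1 → word 0x7464
chan:1 = 0 → 0x0 << 0 → word 0x7464
word = 0x7464 → big-endian bytes:
  [0]=0x74  [1]=0x64

74 64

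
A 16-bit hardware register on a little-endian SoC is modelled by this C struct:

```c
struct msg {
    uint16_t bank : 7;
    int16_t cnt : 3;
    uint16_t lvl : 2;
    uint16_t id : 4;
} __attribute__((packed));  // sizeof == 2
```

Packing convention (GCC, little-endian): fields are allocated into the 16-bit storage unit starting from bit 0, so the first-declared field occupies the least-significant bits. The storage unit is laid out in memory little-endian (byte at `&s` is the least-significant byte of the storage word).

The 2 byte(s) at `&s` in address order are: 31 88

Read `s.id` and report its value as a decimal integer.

[0]=0x31 [1]=0x88 (little-endian) → word 0x8831
bank:7 @ bit 0 → (0x8831>>0)&0x7f = 0x31
cnt:3 @ bit 7 → (0x8831>>7)&0x7 = 0x0
lvl:2 @ bit 10 → (0x8831>>10)&0x3 = 0x2
id:4 @ bit 12 → (0x8831>>12)&0xf = 0x8  ←

8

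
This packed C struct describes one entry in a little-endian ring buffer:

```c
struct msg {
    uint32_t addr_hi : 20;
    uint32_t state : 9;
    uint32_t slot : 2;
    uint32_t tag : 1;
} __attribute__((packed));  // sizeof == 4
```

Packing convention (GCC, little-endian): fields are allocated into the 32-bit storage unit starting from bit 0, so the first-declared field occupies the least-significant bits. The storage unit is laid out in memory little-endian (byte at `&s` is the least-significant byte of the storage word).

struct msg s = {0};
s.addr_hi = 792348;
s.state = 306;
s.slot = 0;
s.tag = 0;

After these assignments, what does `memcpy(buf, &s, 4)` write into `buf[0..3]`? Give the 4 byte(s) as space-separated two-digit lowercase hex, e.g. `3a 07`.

[0+:20] addr_hi=792348 & 0xfffff = 0xc171c; word=0x000c171c
[20+:9] state=306 & 0x1ff = 0x132; word=0x132c171c
[29+:2] slot=0 & 0x3 = 0x0; word=0x132c171c
[31+:1] tag=0 & 0x1 = 0x0; word=0x132c171c
word = 0x132c171c → little-endian bytes:
  [0]=0x1c  [1]=0x17  [2]=0x2c  [3]=0x13

1c 17 2c 13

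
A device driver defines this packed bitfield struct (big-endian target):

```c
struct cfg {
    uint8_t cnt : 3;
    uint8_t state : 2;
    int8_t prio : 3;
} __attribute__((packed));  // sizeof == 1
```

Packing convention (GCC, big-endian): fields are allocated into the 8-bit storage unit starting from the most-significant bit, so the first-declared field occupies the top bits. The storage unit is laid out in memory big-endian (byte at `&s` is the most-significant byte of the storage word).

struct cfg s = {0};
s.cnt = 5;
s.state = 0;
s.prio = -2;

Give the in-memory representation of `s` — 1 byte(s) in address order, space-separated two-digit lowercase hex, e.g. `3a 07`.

a6

cnt:3 = 5 → 0x5 << 5 → word 0xa0
state:2 = 0 → 0x0 << 3 → word 0xa0
prio:3 = -2 → 0x6 << 0 → word 0xa6
word = 0xa6 → big-endian bytes:
  [0]=0xa6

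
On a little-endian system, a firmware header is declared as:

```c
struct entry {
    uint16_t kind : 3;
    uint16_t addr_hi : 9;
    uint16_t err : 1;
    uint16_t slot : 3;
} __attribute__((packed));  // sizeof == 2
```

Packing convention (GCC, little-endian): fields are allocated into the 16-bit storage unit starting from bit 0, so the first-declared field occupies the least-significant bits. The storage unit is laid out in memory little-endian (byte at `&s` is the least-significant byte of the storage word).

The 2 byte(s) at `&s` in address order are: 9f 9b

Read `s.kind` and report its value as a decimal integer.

[0]=0x9f [1]=0x9b (little-endian) → word 0x9b9f
kind:3 @ bit 0 → (0x9b9f>>0)&0x7 = 0x7  ←
addr_hi:9 @ bit 3 → (0x9b9f>>3)&0x1ff = 0x173
err:1 @ bit 12 → (0x9b9f>>12)&0x1 = 0x1
slot:3 @ bit 13 → (0x9b9f>>13)&0x7 = 0x4

7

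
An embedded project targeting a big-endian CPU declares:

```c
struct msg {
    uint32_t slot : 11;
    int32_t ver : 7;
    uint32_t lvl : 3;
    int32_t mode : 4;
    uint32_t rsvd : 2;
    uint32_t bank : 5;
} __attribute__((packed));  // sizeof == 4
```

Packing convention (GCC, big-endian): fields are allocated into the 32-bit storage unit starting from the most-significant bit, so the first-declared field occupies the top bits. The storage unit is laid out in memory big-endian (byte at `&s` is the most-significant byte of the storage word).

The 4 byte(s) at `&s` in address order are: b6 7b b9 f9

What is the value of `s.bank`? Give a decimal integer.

25

[0]=0xb6 [1]=0x7b [2]=0xb9 [3]=0xf9 (big-endian) → word 0xb67bb9f9
slot:11 @ bit 21 → (0xb67bb9f9>>21)&0x7ff = 0x5b3
ver:7 @ bit 14 → (0xb67bb9f9>>14)&0x7f = 0x6e
lvl:3 @ bit 11 → (0xb67bb9f9>>11)&0x7 = 0x7
mode:4 @ bit 7 → (0xb67bb9f9>>7)&0xf = 0x3
rsvd:2 @ bit 5 → (0xb67bb9f9>>5)&0x3 = 0x3
bank:5 @ bit 0 → (0xb67bb9f9>>0)&0x1f = 0x19  ←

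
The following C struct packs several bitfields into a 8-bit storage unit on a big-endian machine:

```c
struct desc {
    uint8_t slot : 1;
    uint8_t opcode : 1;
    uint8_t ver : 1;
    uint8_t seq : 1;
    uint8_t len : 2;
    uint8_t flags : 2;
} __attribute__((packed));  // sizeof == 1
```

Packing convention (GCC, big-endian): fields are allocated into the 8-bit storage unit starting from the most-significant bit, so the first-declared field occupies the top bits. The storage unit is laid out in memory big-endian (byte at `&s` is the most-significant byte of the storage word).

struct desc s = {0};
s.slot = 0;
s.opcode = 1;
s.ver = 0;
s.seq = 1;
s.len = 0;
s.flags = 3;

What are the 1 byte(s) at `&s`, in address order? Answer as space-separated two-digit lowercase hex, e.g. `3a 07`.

53

slot:1 = 0 → 0x0 << 7 → word 0x00
opcode:1 = 1 → 0x1 << 6 → word 0x40
ver:1 = 0 → 0x0 << 5 → word 0x40
seq:1 = 1 → 0x1 << 4 → word 0x50
len:2 = 0 → 0x0 << 2 → word 0x50
flags:2 = 3 → 0x3 << 0 → word 0x53
word = 0x53 → big-endian bytes:
  [0]=0x53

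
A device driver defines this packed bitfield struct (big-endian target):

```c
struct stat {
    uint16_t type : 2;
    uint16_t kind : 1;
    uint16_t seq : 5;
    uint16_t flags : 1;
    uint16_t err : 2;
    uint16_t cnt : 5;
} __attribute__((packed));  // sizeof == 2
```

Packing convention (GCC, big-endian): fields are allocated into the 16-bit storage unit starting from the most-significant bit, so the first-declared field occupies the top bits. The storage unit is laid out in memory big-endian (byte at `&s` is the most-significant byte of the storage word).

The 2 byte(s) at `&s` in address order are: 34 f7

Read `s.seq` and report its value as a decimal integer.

[0]=0x34 [1]=0xf7 (big-endian) → word 0x34f7
type:2 @ bit 14 → (0x34f7>>14)&0x3 = 0x0
kind:1 @ bit 13 → (0x34f7>>13)&0x1 = 0x1
seq:5 @ bit 8 → (0x34f7>>8)&0x1f = 0x14  ←
flags:1 @ bit 7 → (0x34f7>>7)&0x1 = 0x1
err:2 @ bit 5 → (0x34f7>>5)&0x3 = 0x3
cnt:5 @ bit 0 → (0x34f7>>0)&0x1f = 0x17

20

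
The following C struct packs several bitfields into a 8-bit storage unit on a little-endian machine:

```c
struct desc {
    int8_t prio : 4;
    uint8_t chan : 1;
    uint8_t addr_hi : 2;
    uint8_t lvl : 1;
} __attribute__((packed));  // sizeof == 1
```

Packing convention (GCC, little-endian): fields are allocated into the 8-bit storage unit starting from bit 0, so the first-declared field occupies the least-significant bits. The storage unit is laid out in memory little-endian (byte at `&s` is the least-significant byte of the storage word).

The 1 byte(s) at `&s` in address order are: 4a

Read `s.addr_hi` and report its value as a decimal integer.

[0]=0x4a (little-endian) → word 0x4a
prio:4 @ bit 0 → (0x4a>>0)&0xf = 0xa
chan:1 @ bit 4 → (0x4a>>4)&0x1 = 0x0
addr_hi:2 @ bit 5 → (0x4a>>5)&0x3 = 0x2  ←
lvl:1 @ bit 7 → (0x4a>>7)&0x1 = 0x0

2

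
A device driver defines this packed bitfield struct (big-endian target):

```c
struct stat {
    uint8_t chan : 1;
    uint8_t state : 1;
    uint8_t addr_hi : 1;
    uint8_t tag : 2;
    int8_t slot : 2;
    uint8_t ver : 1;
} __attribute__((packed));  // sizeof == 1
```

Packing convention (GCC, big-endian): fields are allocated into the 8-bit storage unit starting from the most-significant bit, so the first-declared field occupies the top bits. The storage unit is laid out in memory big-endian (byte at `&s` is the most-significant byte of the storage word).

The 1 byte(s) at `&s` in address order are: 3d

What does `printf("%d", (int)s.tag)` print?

3

[0]=0x3d (big-endian) → word 0x3d
chan:1 @ bit 7 → (0x3d>>7)&0x1 = 0x0
state:1 @ bit 6 → (0x3d>>6)&0x1 = 0x0
addr_hi:1 @ bit 5 → (0x3d>>5)&0x1 = 0x1
tag:2 @ bit 3 → (0x3d>>3)&0x3 = 0x3  ←
slot:2 @ bit 1 → (0x3d>>1)&0x3 = 0x2
ver:1 @ bit 0 → (0x3d>>0)&0x1 = 0x1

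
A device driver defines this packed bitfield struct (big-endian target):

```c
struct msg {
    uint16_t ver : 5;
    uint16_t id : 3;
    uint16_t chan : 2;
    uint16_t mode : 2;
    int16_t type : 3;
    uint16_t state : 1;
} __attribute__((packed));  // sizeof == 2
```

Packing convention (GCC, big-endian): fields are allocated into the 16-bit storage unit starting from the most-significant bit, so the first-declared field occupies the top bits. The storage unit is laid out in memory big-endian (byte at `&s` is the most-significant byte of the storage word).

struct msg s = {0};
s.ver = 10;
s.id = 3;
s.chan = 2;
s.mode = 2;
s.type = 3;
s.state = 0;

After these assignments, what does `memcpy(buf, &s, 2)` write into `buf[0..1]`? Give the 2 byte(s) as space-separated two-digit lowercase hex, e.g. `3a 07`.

ver (5b) val=10 bits=0xa at bit 11: 0x5000
id (3b) val=3 bits=0x3 at bit 8: 0x5300
chan (2b) val=2 bits=0x2 at bit 6: 0x5380
mode (2b) val=2 bits=0x2 at bit 4: 0x53a0
type (3b) val=3 bits=0x3 at bit 1: 0x53a6
state (1b) val=0 bits=0x0 at bit 0: 0x53a6
word = 0x53a6 → big-endian bytes:
  [0]=0x53  [1]=0xa6

53 a6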